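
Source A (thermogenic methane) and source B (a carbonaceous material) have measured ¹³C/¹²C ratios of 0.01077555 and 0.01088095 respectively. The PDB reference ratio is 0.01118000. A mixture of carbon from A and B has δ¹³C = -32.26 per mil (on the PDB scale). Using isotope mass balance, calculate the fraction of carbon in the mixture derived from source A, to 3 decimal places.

δ_A = (0.01077555/0.01118000 − 1)×1000 = (0.963824 − 1)×1000 = -36.176 per mil
δ_B = (0.01088095/0.01118000 − 1)×1000 = (0.973251 − 1)×1000 = -26.749 per mil
f_A = (δ_mix − δ_B)/(δ_A − δ_B) = (-32.26 − (-26.749))/(-36.176 − (-26.749))
f_A = -5.511 / -9.428 = 0.5846

0.585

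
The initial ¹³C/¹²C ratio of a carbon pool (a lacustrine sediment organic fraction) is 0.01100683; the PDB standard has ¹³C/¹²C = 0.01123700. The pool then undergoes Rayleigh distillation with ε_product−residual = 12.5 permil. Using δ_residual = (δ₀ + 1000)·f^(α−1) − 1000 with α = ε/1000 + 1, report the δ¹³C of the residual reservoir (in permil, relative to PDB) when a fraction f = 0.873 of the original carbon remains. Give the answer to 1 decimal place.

-22.1 permil

δ₀ = (0.01100683/0.01123700 − 1)×1000 = (0.979517 − 1)×1000 = -20.483 permil
α − 1 = ε/1000 = 0.0125
f^(α−1) = 0.873^(0.0125) = 0.998304
δ_res = (-20.483 + 1000) × 0.998304 − 1000 = 977.855 − 1000 = -22.14 permil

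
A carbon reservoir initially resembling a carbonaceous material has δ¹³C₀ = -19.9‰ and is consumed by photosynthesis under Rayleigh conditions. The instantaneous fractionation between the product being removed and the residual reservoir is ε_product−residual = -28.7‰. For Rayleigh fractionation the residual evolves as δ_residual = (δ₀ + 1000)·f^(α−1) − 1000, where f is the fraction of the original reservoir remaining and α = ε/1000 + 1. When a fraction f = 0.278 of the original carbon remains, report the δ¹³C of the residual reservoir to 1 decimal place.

16.8‰

Rayleigh residual: δ_res = (δ₀ + 1000)·f^(α−1) − 1000
α = ε/1000 + 1 = 0.97130, so α − 1 = -0.02870
f^(α−1) = 0.278^(-0.02870) = 1.037423
δ_res = (-19.9 + 1000) × 1.037423 − 1000 = 1016.778 − 1000 = 16.78‰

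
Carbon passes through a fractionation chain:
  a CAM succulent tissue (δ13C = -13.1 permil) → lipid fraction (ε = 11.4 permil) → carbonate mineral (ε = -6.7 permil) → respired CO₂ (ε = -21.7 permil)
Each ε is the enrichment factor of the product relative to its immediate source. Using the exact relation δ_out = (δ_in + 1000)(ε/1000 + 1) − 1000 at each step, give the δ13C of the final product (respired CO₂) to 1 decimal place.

-30.1 permil

step 1: δ = (-13.10 + 1000)·(11.4/1000 + 1) − 1000 = -1.85 permil
step 2: δ = (-1.85 + 1000)·(-6.7/1000 + 1) − 1000 = -8.54 permil
step 3: δ = (-8.54 + 1000)·(-21.7/1000 + 1) − 1000 = -30.05 permil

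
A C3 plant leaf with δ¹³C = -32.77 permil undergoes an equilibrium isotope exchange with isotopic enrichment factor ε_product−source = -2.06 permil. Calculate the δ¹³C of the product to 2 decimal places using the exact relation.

-34.76 permil

To first order, δ_product ≈ δ_source + ε = -34.83 permil.
Exactly, δ_product = (δ_source + 1000)·(ε/1000 + 1) − 1000.
δ_product = (-32.77 + 1000) × (-2.06/1000 + 1) − 1000
δ_product = -34.762 permil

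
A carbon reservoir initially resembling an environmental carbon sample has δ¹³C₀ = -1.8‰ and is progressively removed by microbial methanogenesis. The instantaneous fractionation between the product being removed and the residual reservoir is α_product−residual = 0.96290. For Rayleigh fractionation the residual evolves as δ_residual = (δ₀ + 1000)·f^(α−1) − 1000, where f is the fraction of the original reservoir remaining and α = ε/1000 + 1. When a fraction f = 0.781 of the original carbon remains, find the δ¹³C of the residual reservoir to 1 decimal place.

Rayleigh residual: δ_res = (δ₀ + 1000)·f^(α−1) − 1000
α − 1 = -0.03710
f^(α−1) = 0.781^(-0.03710) = 1.009213
δ_res = (-1.8 + 1000) × 1.009213 − 1000 = 1007.396 − 1000 = 7.40‰

7.4‰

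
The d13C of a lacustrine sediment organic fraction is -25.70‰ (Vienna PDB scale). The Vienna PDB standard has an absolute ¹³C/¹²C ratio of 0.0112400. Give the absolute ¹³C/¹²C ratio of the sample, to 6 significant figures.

0.0109511

R_sample = R_standard × (d13C/1000 + 1)
R_sample = 0.0112400 × (-25.70/1000 + 1) = 0.0112400 × 0.974300
R_sample = 0.0109511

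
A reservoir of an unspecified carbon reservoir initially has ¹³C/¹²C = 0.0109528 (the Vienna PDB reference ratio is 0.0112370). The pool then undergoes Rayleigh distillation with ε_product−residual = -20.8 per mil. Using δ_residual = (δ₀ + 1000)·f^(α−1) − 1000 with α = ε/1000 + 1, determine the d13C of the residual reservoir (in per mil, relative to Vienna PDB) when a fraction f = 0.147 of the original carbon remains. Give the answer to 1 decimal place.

δ₀ = (0.0109528/0.0112370 − 1)×1000 = (0.974709 − 1)×1000 = -25.291 per mil
α − 1 = ε/1000 = -0.0208
f^(α−1) = 0.147^(-0.0208) = 1.040686
δ_res = (-25.291 + 1000) × 1.040686 − 1000 = 1014.366 − 1000 = 14.37 per mil

14.4 per mil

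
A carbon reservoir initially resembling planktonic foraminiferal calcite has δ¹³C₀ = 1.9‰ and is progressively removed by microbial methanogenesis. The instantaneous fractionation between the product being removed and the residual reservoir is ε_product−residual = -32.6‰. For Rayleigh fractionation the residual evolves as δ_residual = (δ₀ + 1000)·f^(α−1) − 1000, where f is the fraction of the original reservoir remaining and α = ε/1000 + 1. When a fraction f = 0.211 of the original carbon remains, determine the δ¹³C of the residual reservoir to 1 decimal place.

54.0‰

Rayleigh residual: δ_res = (δ₀ + 1000)·f^(α−1) − 1000
α = ε/1000 + 1 = 0.96740, so α − 1 = -0.03260
f^(α−1) = 0.211^(-0.03260) = 1.052031
δ_res = (1.9 + 1000) × 1.052031 − 1000 = 1054.030 − 1000 = 54.03‰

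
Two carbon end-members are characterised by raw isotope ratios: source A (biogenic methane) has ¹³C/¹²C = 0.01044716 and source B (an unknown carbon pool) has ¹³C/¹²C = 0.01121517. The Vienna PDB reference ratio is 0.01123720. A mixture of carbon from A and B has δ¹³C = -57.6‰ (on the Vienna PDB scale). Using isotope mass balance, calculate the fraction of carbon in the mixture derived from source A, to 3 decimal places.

0.814

δ_A = (0.01044716/0.01123720 − 1)×1000 = (0.929694 − 1)×1000 = -70.306‰
δ_B = (0.01121517/0.01123720 − 1)×1000 = (0.998040 − 1)×1000 = -1.960‰
f_A = (δ_mix − δ_B)/(δ_A − δ_B) = (-57.6 − (-1.960))/(-70.306 − (-1.960))
f_A = -55.640 / -68.345 = 0.8141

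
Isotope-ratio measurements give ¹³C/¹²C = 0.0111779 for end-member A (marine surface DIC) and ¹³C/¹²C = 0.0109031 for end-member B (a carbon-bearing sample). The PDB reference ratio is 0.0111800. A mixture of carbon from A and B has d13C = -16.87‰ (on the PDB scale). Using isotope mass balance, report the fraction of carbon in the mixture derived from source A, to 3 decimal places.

δ_A = (0.0111779/0.0111800 − 1)×1000 = (0.999812 − 1)×1000 = -0.188‰
δ_B = (0.0109031/0.0111800 − 1)×1000 = (0.975233 − 1)×1000 = -24.767‰
f_A = (δ_mix − δ_B)/(δ_A − δ_B) = (-16.87 − (-24.767))/(-0.188 − (-24.767))
f_A = 7.897 / 24.580 = 0.3213

0.321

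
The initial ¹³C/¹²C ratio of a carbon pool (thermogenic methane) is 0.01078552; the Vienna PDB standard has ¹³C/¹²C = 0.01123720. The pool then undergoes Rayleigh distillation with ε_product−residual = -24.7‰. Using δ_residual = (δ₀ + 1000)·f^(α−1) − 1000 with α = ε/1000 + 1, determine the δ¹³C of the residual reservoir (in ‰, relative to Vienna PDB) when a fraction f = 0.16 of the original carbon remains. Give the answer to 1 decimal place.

δ₀ = (0.01078552/0.01123720 − 1)×1000 = (0.959805 − 1)×1000 = -40.195‰
α − 1 = ε/1000 = -0.0247
f^(α−1) = 0.16^(-0.0247) = 1.046305
δ_res = (-40.195 + 1000) × 1.046305 − 1000 = 1004.249 − 1000 = 4.25‰

4.2‰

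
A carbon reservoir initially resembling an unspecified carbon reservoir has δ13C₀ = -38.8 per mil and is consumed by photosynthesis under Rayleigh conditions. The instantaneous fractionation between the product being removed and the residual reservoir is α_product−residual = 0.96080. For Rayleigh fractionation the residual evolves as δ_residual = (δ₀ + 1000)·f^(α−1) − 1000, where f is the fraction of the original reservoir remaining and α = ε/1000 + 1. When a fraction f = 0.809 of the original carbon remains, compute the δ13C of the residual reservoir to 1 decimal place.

-30.8 per mil

Rayleigh residual: δ_res = (δ₀ + 1000)·f^(α−1) − 1000
α − 1 = -0.03920
f^(α−1) = 0.809^(-0.03920) = 1.008343
δ_res = (-38.8 + 1000) × 1.008343 − 1000 = 969.220 − 1000 = -30.78 per mil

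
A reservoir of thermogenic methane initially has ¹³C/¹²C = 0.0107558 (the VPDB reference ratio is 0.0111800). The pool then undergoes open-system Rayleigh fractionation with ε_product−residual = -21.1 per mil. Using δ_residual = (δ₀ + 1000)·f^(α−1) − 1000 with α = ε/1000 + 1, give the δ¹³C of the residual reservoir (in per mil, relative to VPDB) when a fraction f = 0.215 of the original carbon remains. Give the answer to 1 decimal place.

-6.2 per mil

δ₀ = (0.0107558/0.0111800 − 1)×1000 = (0.962057 − 1)×1000 = -37.943 per mil
α − 1 = ε/1000 = -0.0211
f^(α−1) = 0.215^(-0.0211) = 1.032965
δ_res = (-37.943 + 1000) × 1.032965 − 1000 = 993.771 − 1000 = -6.23 per mil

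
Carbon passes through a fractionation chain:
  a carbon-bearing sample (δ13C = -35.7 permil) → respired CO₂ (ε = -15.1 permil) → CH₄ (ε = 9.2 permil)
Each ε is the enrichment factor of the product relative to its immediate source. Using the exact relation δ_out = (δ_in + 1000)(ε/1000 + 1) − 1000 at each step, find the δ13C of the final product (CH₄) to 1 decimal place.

-41.5 permil

step 1: δ = (-35.70 + 1000)·(-15.1/1000 + 1) − 1000 = -50.26 permil
step 2: δ = (-50.26 + 1000)·(9.2/1000 + 1) − 1000 = -41.52 permil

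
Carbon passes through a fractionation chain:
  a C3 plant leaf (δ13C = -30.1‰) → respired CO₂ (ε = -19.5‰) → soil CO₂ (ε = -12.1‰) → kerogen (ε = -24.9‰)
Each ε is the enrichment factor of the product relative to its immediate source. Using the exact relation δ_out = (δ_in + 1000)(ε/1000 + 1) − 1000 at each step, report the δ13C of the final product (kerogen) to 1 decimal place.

-83.9‰

step 1: δ = (-30.10 + 1000)·(-19.5/1000 + 1) − 1000 = -49.01‰
step 2: δ = (-49.01 + 1000)·(-12.1/1000 + 1) − 1000 = -60.52‰
step 3: δ = (-60.52 + 1000)·(-24.9/1000 + 1) − 1000 = -83.91‰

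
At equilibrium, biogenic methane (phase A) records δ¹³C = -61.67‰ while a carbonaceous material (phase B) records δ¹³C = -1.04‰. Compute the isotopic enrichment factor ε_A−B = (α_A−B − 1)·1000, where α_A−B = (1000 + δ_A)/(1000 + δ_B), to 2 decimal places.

α_A−B = (1000 + -61.67) / (1000 + -1.04) = 938.33 / 998.96 = 0.939307
ε_A−B = (0.939307 − 1) × 1000 = -60.693‰
(The approximation ε ≈ δ_A − δ_B would give -60.63‰.)

-60.69‰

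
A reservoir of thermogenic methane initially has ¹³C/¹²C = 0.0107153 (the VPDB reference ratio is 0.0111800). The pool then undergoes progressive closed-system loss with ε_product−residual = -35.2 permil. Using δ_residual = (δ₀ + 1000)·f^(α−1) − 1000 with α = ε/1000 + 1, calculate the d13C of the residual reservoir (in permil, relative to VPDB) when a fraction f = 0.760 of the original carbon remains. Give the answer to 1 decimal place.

-32.3 permil

δ₀ = (0.0107153/0.0111800 − 1)×1000 = (0.958435 − 1)×1000 = -41.565 permil
α − 1 = ε/1000 = -0.0352
f^(α−1) = 0.760^(-0.0352) = 1.009707
δ_res = (-41.565 + 1000) × 1.009707 − 1000 = 967.738 − 1000 = -32.26 permil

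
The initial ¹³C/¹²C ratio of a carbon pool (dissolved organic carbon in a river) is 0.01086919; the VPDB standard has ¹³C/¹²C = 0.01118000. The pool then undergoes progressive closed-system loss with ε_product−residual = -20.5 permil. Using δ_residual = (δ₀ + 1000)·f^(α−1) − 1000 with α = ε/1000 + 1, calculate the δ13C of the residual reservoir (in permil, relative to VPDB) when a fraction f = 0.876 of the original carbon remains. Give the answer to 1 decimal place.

-25.2 permil

δ₀ = (0.01086919/0.01118000 − 1)×1000 = (0.972199 − 1)×1000 = -27.801 permil
α − 1 = ε/1000 = -0.0205
f^(α−1) = 0.876^(-0.0205) = 1.002718
δ_res = (-27.801 + 1000) × 1.002718 − 1000 = 974.842 − 1000 = -25.16 permil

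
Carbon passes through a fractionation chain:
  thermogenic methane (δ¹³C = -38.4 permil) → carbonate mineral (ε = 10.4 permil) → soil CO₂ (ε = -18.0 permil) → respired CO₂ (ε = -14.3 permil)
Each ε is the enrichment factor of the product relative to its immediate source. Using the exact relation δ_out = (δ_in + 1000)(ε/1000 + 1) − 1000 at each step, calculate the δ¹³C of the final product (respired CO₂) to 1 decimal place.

-59.5 permil

step 1: δ = (-38.40 + 1000)·(10.4/1000 + 1) − 1000 = -28.40 permil
step 2: δ = (-28.40 + 1000)·(-18.0/1000 + 1) − 1000 = -45.89 permil
step 3: δ = (-45.89 + 1000)·(-14.3/1000 + 1) − 1000 = -59.53 permil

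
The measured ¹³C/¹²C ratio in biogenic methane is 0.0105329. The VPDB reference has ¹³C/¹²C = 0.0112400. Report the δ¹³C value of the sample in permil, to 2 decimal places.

-62.91 permil

δ¹³C = (R_sample / R_standard − 1) × 1000
R_sample / R_standard = 0.0105329 / 0.0112400 = 0.937091
δ¹³C = (0.937091 − 1) × 1000 = -62.909 permil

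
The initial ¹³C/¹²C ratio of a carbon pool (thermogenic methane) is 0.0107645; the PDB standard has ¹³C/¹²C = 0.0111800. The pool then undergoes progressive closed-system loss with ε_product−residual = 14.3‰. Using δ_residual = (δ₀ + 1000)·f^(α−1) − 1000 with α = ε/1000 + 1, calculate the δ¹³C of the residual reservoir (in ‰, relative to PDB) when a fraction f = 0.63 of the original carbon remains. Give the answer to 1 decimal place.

-43.5‰

δ₀ = (0.0107645/0.0111800 − 1)×1000 = (0.962835 − 1)×1000 = -37.165‰
α − 1 = ε/1000 = 0.0143
f^(α−1) = 0.63^(0.0143) = 0.993415
δ_res = (-37.165 + 1000) × 0.993415 − 1000 = 956.495 − 1000 = -43.51‰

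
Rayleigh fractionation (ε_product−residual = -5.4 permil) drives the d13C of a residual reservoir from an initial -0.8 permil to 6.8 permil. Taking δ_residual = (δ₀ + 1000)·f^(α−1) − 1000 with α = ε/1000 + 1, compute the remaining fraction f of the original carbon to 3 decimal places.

0.246

α − 1 = ε/1000 = -0.0054
(δ_res + 1000)/(δ₀ + 1000) = (6.8 + 1000)/(-0.8 + 1000) = 1006.8/999.2 = 1.007606
f = 1.007606^(1/-0.0054) = exp(ln(1.007606)/-0.0054) = exp(0.00758/-0.0054)
f = exp(-1.4032) = 0.2458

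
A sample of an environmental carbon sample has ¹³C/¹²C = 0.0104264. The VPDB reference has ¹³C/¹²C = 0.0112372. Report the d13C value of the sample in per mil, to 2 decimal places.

d13C = (R_sample / R_standard − 1) × 1000
R_sample / R_standard = 0.0104264 / 0.0112372 = 0.927847
d13C = (0.927847 − 1) × 1000 = -72.153 per mil

-72.15 per mil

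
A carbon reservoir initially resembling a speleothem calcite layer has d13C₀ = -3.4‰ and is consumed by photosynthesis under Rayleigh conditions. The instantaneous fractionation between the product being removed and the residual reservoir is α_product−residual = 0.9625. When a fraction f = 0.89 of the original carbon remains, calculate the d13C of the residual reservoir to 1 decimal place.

1.0‰

Rayleigh residual: δ_res = (δ₀ + 1000)·f^(α−1) − 1000
α − 1 = -0.03750
f^(α−1) = 0.89^(-0.03750) = 1.004380
δ_res = (-3.4 + 1000) × 1.004380 − 1000 = 1000.965 − 1000 = 0.96‰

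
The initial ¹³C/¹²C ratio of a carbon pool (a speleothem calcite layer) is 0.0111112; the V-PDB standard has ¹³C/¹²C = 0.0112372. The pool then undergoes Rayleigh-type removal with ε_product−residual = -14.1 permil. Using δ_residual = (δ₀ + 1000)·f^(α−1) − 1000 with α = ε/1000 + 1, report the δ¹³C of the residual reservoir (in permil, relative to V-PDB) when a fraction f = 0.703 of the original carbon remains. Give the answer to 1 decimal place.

δ₀ = (0.0111112/0.0112372 − 1)×1000 = (0.988787 − 1)×1000 = -11.213 permil
α − 1 = ε/1000 = -0.0141
f^(α−1) = 0.703^(-0.0141) = 1.004981
δ_res = (-11.213 + 1000) × 1.004981 − 1000 = 993.713 − 1000 = -6.29 permil

-6.3 permil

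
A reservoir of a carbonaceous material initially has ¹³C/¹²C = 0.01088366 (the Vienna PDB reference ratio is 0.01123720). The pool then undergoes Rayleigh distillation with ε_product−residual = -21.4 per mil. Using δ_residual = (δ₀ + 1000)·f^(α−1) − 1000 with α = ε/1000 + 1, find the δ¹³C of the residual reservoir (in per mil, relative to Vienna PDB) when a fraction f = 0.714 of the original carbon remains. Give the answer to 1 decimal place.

δ₀ = (0.01088366/0.01123720 − 1)×1000 = (0.968538 − 1)×1000 = -31.462 per mil
α − 1 = ε/1000 = -0.0214
f^(α−1) = 0.714^(-0.0214) = 1.007235
δ_res = (-31.462 + 1000) × 1.007235 − 1000 = 975.546 − 1000 = -24.45 per mil

-24.5 per mil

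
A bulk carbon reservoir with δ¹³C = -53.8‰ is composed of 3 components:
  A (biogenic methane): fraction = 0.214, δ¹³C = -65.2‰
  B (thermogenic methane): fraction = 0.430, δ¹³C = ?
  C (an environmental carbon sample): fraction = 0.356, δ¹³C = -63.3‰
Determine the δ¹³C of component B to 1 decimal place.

-40.3‰

Isotope mass balance: δ_bulk = Σ fᵢ·δᵢ.
-53.8 = 0.214×(-65.2) + 0.430×δ_B + 0.356×(-63.3)
0.430·δ_B = -53.8 − (-36.488) = -17.312
δ_B = -17.312 / 0.430 = -40.26‰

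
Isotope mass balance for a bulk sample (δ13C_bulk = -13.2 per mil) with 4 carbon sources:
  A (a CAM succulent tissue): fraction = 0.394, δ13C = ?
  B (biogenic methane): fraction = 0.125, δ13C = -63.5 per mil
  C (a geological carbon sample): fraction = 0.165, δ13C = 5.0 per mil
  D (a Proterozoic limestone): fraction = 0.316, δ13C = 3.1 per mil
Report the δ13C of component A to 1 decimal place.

-17.9 per mil

Isotope mass balance: δ_bulk = Σ fᵢ·δᵢ.
-13.2 = 0.394×δ_A + 0.125×(-63.5) + 0.165×(5.0) + 0.316×(3.1)
0.394·δ_A = -13.2 − (-6.133) = -7.067
δ_A = -7.067 / 0.394 = -17.94 per mil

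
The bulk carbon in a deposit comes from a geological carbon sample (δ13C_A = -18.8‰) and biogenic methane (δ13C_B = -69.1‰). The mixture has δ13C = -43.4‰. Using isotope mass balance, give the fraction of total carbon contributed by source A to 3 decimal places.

0.511

δ_mix = f_A·δ_A + (1 − f_A)·δ_B  ⇒  f_A = (δ_mix − δ_B)/(δ_A − δ_B)
f_A = (-43.4 − (-69.1)) / (-18.8 − (-69.1))
f_A = 25.7 / 50.3 = 0.5109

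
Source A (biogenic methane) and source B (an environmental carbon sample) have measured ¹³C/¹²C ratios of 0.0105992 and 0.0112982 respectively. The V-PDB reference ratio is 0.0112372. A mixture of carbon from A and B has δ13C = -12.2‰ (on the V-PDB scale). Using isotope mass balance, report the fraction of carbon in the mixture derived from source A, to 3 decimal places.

δ_A = (0.0105992/0.0112372 − 1)×1000 = (0.943224 − 1)×1000 = -56.776‰
δ_B = (0.0112982/0.0112372 − 1)×1000 = (1.005428 − 1)×1000 = 5.428‰
f_A = (δ_mix − δ_B)/(δ_A − δ_B) = (-12.2 − (5.428))/(-56.776 − (5.428))
f_A = -17.628 / -62.204 = 0.2834

0.283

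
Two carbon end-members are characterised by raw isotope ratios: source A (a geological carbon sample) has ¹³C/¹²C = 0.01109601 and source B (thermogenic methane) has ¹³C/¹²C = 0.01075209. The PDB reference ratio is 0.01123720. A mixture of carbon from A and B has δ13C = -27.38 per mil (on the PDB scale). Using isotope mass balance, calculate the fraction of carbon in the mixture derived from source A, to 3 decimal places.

0.516

δ_A = (0.01109601/0.01123720 − 1)×1000 = (0.987435 − 1)×1000 = -12.565 per mil
δ_B = (0.01075209/0.01123720 − 1)×1000 = (0.956830 − 1)×1000 = -43.170 per mil
f_A = (δ_mix − δ_B)/(δ_A − δ_B) = (-27.38 − (-43.170))/(-12.565 − (-43.170))
f_A = 15.790 / 30.605 = 0.5159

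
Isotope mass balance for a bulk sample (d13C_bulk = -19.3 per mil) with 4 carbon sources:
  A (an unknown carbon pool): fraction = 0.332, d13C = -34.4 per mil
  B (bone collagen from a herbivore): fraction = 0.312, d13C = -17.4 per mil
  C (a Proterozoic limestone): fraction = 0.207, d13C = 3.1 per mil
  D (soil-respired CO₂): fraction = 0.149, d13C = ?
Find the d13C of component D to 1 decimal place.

Isotope mass balance: δ_bulk = Σ fᵢ·δᵢ.
-19.3 = 0.332×(-34.4) + 0.312×(-17.4) + 0.207×(3.1) + 0.149×δ_D
0.149·δ_D = -19.3 − (-16.208) = -3.092
δ_D = -3.092 / 0.149 = -20.75 per mil

-20.8 per mil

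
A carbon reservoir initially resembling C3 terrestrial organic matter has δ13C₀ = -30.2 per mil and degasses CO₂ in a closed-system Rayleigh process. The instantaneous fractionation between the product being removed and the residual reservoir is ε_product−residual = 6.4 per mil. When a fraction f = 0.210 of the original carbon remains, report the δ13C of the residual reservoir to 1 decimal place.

-39.8 per mil

Rayleigh residual: δ_res = (δ₀ + 1000)·f^(α−1) − 1000
α = ε/1000 + 1 = 1.00640, so α − 1 = 0.00640
f^(α−1) = 0.210^(0.00640) = 0.990062
δ_res = (-30.2 + 1000) × 0.990062 − 1000 = 960.162 − 1000 = -39.84 per mil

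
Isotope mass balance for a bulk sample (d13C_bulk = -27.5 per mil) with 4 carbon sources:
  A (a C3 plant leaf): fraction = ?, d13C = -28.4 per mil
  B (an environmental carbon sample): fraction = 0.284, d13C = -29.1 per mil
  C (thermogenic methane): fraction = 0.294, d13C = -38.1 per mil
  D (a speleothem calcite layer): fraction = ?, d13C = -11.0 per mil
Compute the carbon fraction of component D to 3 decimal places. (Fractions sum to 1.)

0.227

Let f_D and f_A be the unknown fractions; fractions sum to 1 so f_D + f_A = 0.422.
Mass balance: Σ fᵢ·δᵢ = δ_bulk ⇒ f_D·(-11.0) + f_A·(-28.4) = -27.5 − (-19.466) = -8.034
Substitute f_A = 0.422 − f_D:
f_D·(-11.0 − -28.4) = -8.034 − 0.422×(-28.4) = 3.951
f_D = 3.951 / 17.4 = 0.2270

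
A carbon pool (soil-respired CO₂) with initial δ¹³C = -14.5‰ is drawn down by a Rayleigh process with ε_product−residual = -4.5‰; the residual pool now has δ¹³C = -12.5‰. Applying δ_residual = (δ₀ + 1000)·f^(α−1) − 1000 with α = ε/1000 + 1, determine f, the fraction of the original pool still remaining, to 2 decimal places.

0.64

α − 1 = ε/1000 = -0.0045
(δ_res + 1000)/(δ₀ + 1000) = (-12.5 + 1000)/(-14.5 + 1000) = 987.5/985.5 = 1.002029
f = 1.002029^(1/-0.0045) = exp(ln(1.002029)/-0.0045) = exp(0.00203/-0.0045)
f = exp(-0.4505) = 0.6373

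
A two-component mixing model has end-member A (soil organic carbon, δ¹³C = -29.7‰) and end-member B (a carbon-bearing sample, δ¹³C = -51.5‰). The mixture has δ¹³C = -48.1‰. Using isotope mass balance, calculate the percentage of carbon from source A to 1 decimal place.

δ_mix = f_A·δ_A + (1 − f_A)·δ_B  ⇒  f_A = (δ_mix − δ_B)/(δ_A − δ_B)
f_A = (-48.1 − (-51.5)) / (-29.7 − (-51.5))
f_A = 3.4 / 21.8 = 0.1560

15.6%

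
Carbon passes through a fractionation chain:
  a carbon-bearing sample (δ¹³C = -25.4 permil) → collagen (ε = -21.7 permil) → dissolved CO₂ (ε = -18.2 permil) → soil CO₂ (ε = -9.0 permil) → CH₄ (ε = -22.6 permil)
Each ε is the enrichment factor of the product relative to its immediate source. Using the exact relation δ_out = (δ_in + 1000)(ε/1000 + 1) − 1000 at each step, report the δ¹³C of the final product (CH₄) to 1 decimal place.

step 1: δ = (-25.40 + 1000)·(-21.7/1000 + 1) − 1000 = -46.55 permil
step 2: δ = (-46.55 + 1000)·(-18.2/1000 + 1) − 1000 = -63.90 permil
step 3: δ = (-63.90 + 1000)·(-9.0/1000 + 1) − 1000 = -72.33 permil
step 4: δ = (-72.33 + 1000)·(-22.6/1000 + 1) − 1000 = -93.29 permil

-93.3 permil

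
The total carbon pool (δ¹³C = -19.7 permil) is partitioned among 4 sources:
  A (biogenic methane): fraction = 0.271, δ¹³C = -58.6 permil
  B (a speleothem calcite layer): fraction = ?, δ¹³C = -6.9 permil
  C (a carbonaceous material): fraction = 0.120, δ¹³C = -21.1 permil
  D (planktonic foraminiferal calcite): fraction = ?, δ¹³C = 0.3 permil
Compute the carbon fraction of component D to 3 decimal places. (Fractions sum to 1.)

Let f_D and f_B be the unknown fractions; fractions sum to 1 so f_D + f_B = 0.609.
Mass balance: Σ fᵢ·δᵢ = δ_bulk ⇒ f_D·(0.3) + f_B·(-6.9) = -19.7 − (-18.413) = -1.287
Substitute f_B = 0.609 − f_D:
f_D·(0.3 − -6.9) = -1.287 − 0.609×(-6.9) = 2.915
f_D = 2.915 / 7.2 = 0.4048

0.405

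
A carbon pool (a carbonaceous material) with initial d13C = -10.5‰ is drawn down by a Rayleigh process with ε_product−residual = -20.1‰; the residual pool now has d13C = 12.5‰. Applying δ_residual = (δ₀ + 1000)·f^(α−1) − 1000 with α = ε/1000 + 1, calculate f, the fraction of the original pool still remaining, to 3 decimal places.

α − 1 = ε/1000 = -0.0201
(δ_res + 1000)/(δ₀ + 1000) = (12.5 + 1000)/(-10.5 + 1000) = 1012.5/989.5 = 1.023244
f = 1.023244^(1/-0.0201) = exp(ln(1.023244)/-0.0201) = exp(0.02298/-0.0201)
f = exp(-1.1432) = 0.3188

0.319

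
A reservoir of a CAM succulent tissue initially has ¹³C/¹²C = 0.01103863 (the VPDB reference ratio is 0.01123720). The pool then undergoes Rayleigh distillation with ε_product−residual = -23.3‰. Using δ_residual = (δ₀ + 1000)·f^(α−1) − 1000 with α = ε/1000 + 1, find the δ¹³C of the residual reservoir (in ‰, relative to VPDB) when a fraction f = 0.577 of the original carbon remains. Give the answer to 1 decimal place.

δ₀ = (0.01103863/0.01123720 − 1)×1000 = (0.982329 − 1)×1000 = -17.671‰
α − 1 = ε/1000 = -0.0233
f^(α−1) = 0.577^(-0.0233) = 1.012895
δ_res = (-17.671 + 1000) × 1.012895 − 1000 = 994.997 − 1000 = -5.00‰

-5.0‰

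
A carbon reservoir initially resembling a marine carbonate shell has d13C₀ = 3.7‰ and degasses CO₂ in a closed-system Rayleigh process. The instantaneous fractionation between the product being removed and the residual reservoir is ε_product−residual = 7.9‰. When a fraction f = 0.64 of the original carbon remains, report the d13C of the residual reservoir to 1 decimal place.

0.2‰

Rayleigh residual: δ_res = (δ₀ + 1000)·f^(α−1) − 1000
α = ε/1000 + 1 = 1.00790, so α − 1 = 0.00790
f^(α−1) = 0.64^(0.00790) = 0.996481
δ_res = (3.7 + 1000) × 0.996481 − 1000 = 1000.168 − 1000 = 0.17‰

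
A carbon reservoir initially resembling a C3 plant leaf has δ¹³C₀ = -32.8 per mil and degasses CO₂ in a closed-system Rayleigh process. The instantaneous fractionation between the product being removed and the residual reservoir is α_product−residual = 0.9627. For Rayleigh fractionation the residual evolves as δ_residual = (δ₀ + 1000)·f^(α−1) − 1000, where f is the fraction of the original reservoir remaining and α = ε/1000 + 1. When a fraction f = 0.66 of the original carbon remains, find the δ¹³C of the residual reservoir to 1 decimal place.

Rayleigh residual: δ_res = (δ₀ + 1000)·f^(α−1) − 1000
α − 1 = -0.03730
f^(α−1) = 0.66^(-0.03730) = 1.015619
δ_res = (-32.8 + 1000) × 1.015619 − 1000 = 982.307 − 1000 = -17.69 per mil

-17.7 per mil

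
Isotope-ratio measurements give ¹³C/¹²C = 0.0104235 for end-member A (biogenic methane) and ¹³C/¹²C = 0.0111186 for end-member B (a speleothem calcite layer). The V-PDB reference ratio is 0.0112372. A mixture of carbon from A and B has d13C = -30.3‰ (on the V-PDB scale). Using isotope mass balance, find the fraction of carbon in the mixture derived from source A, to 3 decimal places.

δ_A = (0.0104235/0.0112372 − 1)×1000 = (0.927589 − 1)×1000 = -72.411‰
δ_B = (0.0111186/0.0112372 − 1)×1000 = (0.989446 − 1)×1000 = -10.554‰
f_A = (δ_mix − δ_B)/(δ_A − δ_B) = (-30.3 − (-10.554))/(-72.411 − (-10.554))
f_A = -19.746 / -61.857 = 0.3192

0.319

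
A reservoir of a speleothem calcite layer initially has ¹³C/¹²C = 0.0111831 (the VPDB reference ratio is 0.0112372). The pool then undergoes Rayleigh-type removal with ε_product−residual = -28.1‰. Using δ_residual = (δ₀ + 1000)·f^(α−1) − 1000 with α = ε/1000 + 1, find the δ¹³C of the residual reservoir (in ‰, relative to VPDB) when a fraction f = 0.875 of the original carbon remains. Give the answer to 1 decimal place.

δ₀ = (0.0111831/0.0112372 − 1)×1000 = (0.995186 − 1)×1000 = -4.814‰
α − 1 = ε/1000 = -0.0281
f^(α−1) = 0.875^(-0.0281) = 1.003759
δ_res = (-4.814 + 1000) × 1.003759 − 1000 = 998.927 − 1000 = -1.07‰

-1.1‰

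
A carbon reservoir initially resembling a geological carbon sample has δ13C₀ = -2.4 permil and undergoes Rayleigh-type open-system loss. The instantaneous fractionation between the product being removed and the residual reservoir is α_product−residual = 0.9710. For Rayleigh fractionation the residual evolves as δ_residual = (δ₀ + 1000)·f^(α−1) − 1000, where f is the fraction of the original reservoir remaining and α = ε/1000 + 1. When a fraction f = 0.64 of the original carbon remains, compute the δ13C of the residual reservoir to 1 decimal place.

Rayleigh residual: δ_res = (δ₀ + 1000)·f^(α−1) − 1000
α − 1 = -0.02900
f^(α−1) = 0.64^(-0.02900) = 1.013026
δ_res = (-2.4 + 1000) × 1.013026 − 1000 = 1010.595 − 1000 = 10.60 permil

10.6 permil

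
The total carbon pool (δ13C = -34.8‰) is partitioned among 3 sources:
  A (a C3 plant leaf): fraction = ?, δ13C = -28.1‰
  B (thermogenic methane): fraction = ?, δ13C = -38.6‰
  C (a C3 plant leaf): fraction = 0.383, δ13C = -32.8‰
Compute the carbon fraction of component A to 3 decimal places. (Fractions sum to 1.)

0.150

Let f_A and f_B be the unknown fractions; fractions sum to 1 so f_A + f_B = 0.617.
Mass balance: Σ fᵢ·δᵢ = δ_bulk ⇒ f_A·(-28.1) + f_B·(-38.6) = -34.8 − (-12.562) = -22.238
Substitute f_B = 0.617 − f_A:
f_A·(-28.1 − -38.6) = -22.238 − 0.617×(-38.6) = 1.579
f_A = 1.579 / 10.5 = 0.1503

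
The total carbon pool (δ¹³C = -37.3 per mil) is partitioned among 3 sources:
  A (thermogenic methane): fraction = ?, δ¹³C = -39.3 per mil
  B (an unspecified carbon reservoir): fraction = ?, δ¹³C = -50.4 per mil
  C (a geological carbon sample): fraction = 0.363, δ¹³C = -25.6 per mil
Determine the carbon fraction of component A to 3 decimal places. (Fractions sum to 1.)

0.369

Let f_A and f_B be the unknown fractions; fractions sum to 1 so f_A + f_B = 0.637.
Mass balance: Σ fᵢ·δᵢ = δ_bulk ⇒ f_A·(-39.3) + f_B·(-50.4) = -37.3 − (-9.293) = -28.007
Substitute f_B = 0.637 − f_A:
f_A·(-39.3 − -50.4) = -28.007 − 0.637×(-50.4) = 4.098
f_A = 4.098 / 11.1 = 0.3692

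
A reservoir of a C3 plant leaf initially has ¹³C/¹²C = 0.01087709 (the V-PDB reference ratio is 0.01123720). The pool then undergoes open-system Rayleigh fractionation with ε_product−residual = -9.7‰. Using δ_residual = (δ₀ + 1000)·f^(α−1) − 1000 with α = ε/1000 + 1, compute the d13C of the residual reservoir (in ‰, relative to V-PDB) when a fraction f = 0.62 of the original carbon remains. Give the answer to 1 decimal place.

-27.5‰

δ₀ = (0.01087709/0.01123720 − 1)×1000 = (0.967954 − 1)×1000 = -32.046‰
α − 1 = ε/1000 = -0.0097
f^(α−1) = 0.62^(-0.0097) = 1.004648
δ_res = (-32.046 + 1000) × 1.004648 − 1000 = 972.453 − 1000 = -27.55‰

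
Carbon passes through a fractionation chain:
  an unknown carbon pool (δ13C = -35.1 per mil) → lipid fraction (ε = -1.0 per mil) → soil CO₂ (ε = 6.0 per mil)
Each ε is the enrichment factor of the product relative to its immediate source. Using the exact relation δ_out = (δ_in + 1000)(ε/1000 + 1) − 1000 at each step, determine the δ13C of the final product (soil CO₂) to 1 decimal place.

step 1: δ = (-35.10 + 1000)·(-1.0/1000 + 1) − 1000 = -36.06 per mil
step 2: δ = (-36.06 + 1000)·(6.0/1000 + 1) − 1000 = -30.28 per mil

-30.3 per mil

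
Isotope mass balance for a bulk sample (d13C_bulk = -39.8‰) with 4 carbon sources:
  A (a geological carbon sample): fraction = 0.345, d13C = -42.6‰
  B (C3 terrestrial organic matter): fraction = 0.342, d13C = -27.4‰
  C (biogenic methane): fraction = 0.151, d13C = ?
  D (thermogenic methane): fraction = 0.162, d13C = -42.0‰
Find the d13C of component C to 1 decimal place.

-59.1‰

Isotope mass balance: δ_bulk = Σ fᵢ·δᵢ.
-39.8 = 0.345×(-42.6) + 0.342×(-27.4) + 0.151×δ_C + 0.162×(-42.0)
0.151·δ_C = -39.8 − (-30.872) = -8.928
δ_C = -8.928 / 0.151 = -59.13‰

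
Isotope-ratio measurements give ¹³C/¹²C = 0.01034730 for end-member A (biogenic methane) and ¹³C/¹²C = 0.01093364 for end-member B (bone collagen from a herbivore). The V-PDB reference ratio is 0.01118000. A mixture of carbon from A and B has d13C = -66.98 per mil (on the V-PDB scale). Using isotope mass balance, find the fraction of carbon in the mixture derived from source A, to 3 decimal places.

0.857

δ_A = (0.01034730/0.01118000 − 1)×1000 = (0.925519 − 1)×1000 = -74.481 per mil
δ_B = (0.01093364/0.01118000 − 1)×1000 = (0.977964 − 1)×1000 = -22.036 per mil
f_A = (δ_mix − δ_B)/(δ_A − δ_B) = (-66.98 − (-22.036))/(-74.481 − (-22.036))
f_A = -44.944 / -52.445 = 0.8570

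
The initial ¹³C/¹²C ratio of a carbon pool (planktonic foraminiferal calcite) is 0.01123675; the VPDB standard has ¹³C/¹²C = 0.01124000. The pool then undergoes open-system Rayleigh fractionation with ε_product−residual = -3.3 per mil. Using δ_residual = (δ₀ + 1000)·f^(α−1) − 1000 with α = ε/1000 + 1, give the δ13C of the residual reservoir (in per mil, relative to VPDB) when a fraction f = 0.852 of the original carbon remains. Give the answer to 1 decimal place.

0.2 per mil

δ₀ = (0.01123675/0.01124000 − 1)×1000 = (0.999711 − 1)×1000 = -0.289 per mil
α − 1 = ε/1000 = -0.0033
f^(α−1) = 0.852^(-0.0033) = 1.000529
δ_res = (-0.289 + 1000) × 1.000529 − 1000 = 1000.239 − 1000 = 0.24 per mil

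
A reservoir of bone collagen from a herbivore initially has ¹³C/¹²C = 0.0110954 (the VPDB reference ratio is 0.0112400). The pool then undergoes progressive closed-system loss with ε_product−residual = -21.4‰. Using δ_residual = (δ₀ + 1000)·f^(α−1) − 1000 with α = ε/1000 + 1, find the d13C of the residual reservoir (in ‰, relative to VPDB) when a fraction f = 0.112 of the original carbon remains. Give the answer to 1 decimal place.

δ₀ = (0.0110954/0.0112400 − 1)×1000 = (0.987135 − 1)×1000 = -12.865‰
α − 1 = ε/1000 = -0.0214
f^(α−1) = 0.112^(-0.0214) = 1.047965
δ_res = (-12.865 + 1000) × 1.047965 − 1000 = 1034.483 − 1000 = 34.48‰

34.5‰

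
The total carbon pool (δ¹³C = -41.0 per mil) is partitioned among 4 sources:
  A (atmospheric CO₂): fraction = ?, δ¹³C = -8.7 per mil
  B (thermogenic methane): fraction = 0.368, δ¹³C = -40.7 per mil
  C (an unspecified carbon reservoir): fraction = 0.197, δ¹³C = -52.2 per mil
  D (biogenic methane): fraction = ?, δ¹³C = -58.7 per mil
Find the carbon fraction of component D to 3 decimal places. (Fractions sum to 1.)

0.239

Let f_D and f_A be the unknown fractions; fractions sum to 1 so f_D + f_A = 0.435.
Mass balance: Σ fᵢ·δᵢ = δ_bulk ⇒ f_D·(-58.7) + f_A·(-8.7) = -41.0 − (-25.261) = -15.739
Substitute f_A = 0.435 − f_D:
f_D·(-58.7 − -8.7) = -15.739 − 0.435×(-8.7) = -11.954
f_D = -11.954 / -50.0 = 0.2391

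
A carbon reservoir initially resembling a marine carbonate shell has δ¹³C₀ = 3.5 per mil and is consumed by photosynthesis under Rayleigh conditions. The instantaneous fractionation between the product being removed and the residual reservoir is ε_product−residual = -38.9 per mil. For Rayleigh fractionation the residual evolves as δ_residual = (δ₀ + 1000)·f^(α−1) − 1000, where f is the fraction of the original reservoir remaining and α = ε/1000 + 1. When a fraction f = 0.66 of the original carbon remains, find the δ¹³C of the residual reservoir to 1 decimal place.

Rayleigh residual: δ_res = (δ₀ + 1000)·f^(α−1) − 1000
α = ε/1000 + 1 = 0.96110, so α − 1 = -0.03890
f^(α−1) = 0.66^(-0.03890) = 1.016295
δ_res = (3.5 + 1000) × 1.016295 − 1000 = 1019.852 − 1000 = 19.85 per mil

19.9 per mil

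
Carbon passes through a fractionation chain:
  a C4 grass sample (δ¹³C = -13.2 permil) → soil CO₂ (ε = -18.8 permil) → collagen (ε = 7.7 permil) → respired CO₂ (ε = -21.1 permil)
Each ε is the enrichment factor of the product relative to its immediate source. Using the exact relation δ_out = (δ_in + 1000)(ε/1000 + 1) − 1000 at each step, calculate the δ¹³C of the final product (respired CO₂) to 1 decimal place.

-44.9 permil

step 1: δ = (-13.20 + 1000)·(-18.8/1000 + 1) − 1000 = -31.75 permil
step 2: δ = (-31.75 + 1000)·(7.7/1000 + 1) − 1000 = -24.30 permil
step 3: δ = (-24.30 + 1000)·(-21.1/1000 + 1) − 1000 = -44.88 permil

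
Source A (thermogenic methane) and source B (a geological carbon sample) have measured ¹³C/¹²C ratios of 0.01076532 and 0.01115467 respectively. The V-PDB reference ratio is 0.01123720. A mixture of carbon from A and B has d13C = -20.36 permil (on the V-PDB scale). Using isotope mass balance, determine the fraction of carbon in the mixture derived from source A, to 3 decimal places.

δ_A = (0.01076532/0.01123720 − 1)×1000 = (0.958007 − 1)×1000 = -41.993 permil
δ_B = (0.01115467/0.01123720 − 1)×1000 = (0.992656 − 1)×1000 = -7.344 permil
f_A = (δ_mix − δ_B)/(δ_A − δ_B) = (-20.36 − (-7.344))/(-41.993 − (-7.344))
f_A = -13.016 / -34.648 = 0.3757

0.376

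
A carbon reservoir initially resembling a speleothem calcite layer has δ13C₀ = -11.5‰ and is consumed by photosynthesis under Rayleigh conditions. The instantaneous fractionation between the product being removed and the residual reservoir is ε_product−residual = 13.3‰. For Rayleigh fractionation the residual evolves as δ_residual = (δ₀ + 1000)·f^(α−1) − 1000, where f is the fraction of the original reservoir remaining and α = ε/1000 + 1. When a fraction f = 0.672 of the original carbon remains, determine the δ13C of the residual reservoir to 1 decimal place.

Rayleigh residual: δ_res = (δ₀ + 1000)·f^(α−1) − 1000
α = ε/1000 + 1 = 1.01330, so α − 1 = 0.01330
f^(α−1) = 0.672^(0.01330) = 0.994727
δ_res = (-11.5 + 1000) × 0.994727 − 1000 = 983.288 − 1000 = -16.71‰

-16.7‰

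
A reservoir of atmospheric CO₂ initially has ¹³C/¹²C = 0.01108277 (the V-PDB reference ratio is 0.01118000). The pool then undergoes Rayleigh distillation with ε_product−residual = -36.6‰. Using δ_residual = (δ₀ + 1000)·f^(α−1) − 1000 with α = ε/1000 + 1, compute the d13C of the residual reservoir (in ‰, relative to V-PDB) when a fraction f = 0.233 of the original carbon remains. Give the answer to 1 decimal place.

δ₀ = (0.01108277/0.01118000 − 1)×1000 = (0.991303 − 1)×1000 = -8.697‰
α − 1 = ε/1000 = -0.0366
f^(α−1) = 0.233^(-0.0366) = 1.054763
δ_res = (-8.697 + 1000) × 1.054763 − 1000 = 1045.590 − 1000 = 45.59‰

45.6‰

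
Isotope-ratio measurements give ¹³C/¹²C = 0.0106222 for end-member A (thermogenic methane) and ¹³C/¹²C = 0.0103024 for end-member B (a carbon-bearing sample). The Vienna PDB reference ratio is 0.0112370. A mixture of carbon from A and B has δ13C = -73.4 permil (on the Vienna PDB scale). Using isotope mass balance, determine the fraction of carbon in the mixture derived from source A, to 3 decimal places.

δ_A = (0.0106222/0.0112370 − 1)×1000 = (0.945288 − 1)×1000 = -54.712 permil
δ_B = (0.0103024/0.0112370 − 1)×1000 = (0.916828 − 1)×1000 = -83.172 permil
f_A = (δ_mix − δ_B)/(δ_A − δ_B) = (-73.4 − (-83.172))/(-54.712 − (-83.172))
f_A = 9.772 / 28.460 = 0.3434

0.343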